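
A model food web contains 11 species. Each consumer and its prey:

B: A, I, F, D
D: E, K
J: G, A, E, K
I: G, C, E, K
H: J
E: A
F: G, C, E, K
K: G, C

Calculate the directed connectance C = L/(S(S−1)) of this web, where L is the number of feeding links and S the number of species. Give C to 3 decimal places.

C = 0.200

The web has S = 11 species and L = 22 feeding links.
C = L / (S(S−1)) = 22 / 110 = 0.2000 ≈ 0.200.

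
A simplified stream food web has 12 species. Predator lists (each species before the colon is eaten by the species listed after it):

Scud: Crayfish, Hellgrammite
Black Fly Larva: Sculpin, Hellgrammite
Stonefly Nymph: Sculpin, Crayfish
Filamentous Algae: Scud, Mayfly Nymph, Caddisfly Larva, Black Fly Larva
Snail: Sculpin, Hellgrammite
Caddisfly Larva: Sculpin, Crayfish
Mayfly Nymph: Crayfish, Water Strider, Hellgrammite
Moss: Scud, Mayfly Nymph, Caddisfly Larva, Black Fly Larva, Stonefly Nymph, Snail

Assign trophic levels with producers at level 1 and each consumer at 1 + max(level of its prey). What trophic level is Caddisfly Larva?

Trophic level 2

Filamentous Algae is a producer → level 1.
Caddisfly Larva eats Filamentous Algae (level 1); other prey at levels: Moss 1 → level 2.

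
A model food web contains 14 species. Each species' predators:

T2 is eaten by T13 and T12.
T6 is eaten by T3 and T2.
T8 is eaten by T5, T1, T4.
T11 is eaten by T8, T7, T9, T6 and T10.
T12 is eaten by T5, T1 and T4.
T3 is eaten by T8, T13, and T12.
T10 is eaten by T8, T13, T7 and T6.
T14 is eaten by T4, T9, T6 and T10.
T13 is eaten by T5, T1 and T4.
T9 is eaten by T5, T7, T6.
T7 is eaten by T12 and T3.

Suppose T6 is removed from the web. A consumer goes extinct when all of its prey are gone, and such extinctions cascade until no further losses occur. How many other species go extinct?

Remove T6.
Round 1: T2 (all prey gone) → extinct.
No further losses. Total secondary extinctions: 1.

1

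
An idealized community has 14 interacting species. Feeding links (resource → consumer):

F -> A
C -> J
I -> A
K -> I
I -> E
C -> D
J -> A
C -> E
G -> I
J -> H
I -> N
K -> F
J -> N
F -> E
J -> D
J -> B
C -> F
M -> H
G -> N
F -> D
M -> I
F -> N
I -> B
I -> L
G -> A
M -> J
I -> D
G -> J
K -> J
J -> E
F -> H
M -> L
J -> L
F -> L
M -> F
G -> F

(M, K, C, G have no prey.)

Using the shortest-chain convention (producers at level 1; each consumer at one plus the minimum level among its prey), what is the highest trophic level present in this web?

Producers (level 1): M, K, C, G.
Following each consumer down to its lowest-level prey: M → J → B (levels 1 through 3).
All prey of B (J 2, I 2) are at level 2 or above, so B is at level 1 + 2 = 3.
Every consumer has at least one prey at level 2 or below, so none exceeds level 3.

3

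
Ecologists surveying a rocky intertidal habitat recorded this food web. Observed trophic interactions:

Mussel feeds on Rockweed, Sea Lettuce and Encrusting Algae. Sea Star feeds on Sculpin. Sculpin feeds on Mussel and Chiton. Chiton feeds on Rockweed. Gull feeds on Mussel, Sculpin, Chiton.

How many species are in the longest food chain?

4 species

One longest chain: Rockweed → Mussel → Sculpin → Sea Star.
It has 4 species and 3 links.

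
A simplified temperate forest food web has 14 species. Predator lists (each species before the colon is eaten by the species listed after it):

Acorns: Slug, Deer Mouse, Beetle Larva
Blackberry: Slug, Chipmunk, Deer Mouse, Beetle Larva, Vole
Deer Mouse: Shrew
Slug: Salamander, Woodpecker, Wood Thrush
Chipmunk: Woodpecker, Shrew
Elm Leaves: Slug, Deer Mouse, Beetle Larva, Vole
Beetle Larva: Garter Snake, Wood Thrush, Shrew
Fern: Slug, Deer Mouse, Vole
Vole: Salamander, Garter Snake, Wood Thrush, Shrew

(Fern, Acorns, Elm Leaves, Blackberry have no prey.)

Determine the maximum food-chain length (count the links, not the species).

2 links

One longest chain: Fern → Vole → Salamander.
It has 3 species and 2 links.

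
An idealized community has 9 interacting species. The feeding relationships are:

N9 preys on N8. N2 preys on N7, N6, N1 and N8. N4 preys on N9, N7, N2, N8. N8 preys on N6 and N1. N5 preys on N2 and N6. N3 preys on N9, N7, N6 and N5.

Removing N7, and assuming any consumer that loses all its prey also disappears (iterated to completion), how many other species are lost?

Remove N7.
Every predator of it retains at least one other prey: N2 still has N1, N6, N8; N4 still has N8, N9, N2; N3 still has N6, N9, N5.
No consumer loses all prey, so no secondary extinctions occur.

0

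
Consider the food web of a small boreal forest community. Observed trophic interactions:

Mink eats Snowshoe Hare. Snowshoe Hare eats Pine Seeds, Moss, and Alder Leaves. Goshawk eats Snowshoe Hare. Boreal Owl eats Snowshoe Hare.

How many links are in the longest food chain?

One longest chain: Moss → Snowshoe Hare → Mink.
It has 3 species and 2 links.

2 links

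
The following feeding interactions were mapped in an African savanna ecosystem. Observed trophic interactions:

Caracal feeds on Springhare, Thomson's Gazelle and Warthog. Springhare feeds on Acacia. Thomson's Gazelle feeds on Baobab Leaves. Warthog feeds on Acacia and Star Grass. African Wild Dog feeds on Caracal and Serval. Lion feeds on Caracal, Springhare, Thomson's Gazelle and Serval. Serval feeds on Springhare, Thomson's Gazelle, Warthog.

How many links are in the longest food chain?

One longest chain: Baobab Leaves → Thomson's Gazelle → Serval → Lion.
It has 4 species and 3 links.

3 links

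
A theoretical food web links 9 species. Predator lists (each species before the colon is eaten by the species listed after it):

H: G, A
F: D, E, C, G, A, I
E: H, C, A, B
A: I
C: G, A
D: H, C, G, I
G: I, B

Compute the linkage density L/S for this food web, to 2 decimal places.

There are L = 21 links among S = 9 species.
L/S = 21/9 = 2.3333 ≈ 2.33.

L/S = 2.33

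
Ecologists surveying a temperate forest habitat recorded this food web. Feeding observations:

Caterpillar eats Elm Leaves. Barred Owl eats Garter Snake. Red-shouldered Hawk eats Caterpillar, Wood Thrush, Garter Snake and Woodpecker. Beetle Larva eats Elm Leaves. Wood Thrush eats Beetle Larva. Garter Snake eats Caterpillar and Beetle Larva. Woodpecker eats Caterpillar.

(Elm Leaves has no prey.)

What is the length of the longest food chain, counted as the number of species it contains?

One longest chain: Elm Leaves → Caterpillar → Garter Snake → Barred Owl.
It has 4 species and 3 links.

4 species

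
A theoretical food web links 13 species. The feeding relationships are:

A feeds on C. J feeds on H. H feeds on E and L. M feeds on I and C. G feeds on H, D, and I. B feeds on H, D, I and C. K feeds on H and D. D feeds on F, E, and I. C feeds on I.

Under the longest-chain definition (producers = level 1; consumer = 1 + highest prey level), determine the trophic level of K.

L is a producer → level 1.
H eats L (level 1); other prey at levels: E 1 → level 2.
K eats H (level 2); other prey at levels: D 2 → level 3.

Trophic level 3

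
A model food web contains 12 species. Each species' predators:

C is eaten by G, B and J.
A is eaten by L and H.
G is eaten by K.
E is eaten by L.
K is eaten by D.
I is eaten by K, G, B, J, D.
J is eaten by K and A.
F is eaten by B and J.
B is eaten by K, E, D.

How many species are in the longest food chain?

4 species

One longest chain: F → B → E → L.
It has 4 species and 3 links.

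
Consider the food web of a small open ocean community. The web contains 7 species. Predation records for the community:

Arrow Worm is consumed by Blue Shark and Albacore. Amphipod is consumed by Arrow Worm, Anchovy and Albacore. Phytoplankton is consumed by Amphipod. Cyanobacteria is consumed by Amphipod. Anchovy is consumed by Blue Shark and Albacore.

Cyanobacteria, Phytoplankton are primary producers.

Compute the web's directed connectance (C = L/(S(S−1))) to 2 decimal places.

The web has S = 7 species and L = 9 feeding links.
C = L / (S(S−1)) = 9 / 42 = 0.2143 ≈ 0.21.

C = 0.21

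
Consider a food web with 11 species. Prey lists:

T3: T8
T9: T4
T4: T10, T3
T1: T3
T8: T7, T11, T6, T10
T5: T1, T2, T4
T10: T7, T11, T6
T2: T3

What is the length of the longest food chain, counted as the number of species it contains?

One longest chain: T7 → T10 → T8 → T3 → T4 → T9.
It has 6 species and 5 links.

6 species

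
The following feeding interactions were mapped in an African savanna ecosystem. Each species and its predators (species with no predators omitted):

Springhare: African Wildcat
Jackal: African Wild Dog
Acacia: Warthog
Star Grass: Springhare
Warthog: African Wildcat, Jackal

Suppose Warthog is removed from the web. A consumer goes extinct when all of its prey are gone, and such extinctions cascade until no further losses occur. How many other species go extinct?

2

Remove Warthog.
Round 1: Jackal (all prey gone) → extinct.
Round 2: African Wild Dog (all prey gone) → extinct.
No further losses. Total secondary extinctions: 2.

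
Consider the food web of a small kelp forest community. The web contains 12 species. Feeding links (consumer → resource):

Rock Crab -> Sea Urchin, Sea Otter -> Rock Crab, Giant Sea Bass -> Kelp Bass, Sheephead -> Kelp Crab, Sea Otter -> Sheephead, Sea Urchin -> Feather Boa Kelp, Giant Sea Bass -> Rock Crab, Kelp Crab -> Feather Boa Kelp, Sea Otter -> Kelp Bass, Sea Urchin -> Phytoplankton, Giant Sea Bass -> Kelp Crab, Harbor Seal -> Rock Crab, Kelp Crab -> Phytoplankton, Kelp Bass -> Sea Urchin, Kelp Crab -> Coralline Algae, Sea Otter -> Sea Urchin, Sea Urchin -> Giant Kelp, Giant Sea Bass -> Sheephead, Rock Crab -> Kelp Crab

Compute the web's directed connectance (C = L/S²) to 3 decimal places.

The web has S = 12 species and L = 19 feeding links.
C = L / S² = 19 / 144 = 0.1319 ≈ 0.132.

C = 0.132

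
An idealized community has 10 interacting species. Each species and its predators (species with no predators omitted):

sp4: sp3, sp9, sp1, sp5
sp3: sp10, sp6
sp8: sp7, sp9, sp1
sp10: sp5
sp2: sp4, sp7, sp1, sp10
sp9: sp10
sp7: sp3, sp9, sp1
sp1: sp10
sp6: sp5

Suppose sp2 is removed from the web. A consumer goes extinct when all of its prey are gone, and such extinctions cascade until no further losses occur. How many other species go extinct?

Remove sp2.
Round 1: sp4 (all prey gone) → extinct.
No further losses. Total secondary extinctions: 1.

1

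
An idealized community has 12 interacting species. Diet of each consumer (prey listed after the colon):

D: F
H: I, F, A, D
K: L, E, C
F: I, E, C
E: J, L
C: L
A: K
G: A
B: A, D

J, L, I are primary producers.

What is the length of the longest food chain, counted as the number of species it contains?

One longest chain: J → E → F → D → B.
It has 5 species and 4 links.

5 species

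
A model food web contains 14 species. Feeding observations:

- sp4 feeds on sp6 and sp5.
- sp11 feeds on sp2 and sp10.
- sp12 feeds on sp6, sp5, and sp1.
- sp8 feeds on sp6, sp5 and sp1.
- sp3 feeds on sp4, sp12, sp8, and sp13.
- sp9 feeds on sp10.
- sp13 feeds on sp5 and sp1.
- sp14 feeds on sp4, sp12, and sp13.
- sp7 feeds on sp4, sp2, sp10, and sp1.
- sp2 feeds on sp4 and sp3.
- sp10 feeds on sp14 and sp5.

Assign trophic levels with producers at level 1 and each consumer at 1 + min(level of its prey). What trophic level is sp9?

sp5 is a producer → level 1.
sp10 eats sp5 → level 2.
sp9 eats sp10 → level 3.
No prey of sp9 is below level 2, so 3 is the minimum.

Trophic level 3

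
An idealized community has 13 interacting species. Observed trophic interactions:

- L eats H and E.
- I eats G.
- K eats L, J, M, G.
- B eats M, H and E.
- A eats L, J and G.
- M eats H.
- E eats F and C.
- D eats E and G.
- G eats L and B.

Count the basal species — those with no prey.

Basal species (no prey listed): C, F, H, J.
Count: 4.

4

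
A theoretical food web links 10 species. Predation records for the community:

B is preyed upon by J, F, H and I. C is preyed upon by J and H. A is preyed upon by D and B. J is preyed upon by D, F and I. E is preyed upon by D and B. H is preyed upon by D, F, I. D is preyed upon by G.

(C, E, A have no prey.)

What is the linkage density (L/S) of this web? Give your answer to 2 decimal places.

There are L = 17 links among S = 10 species.
L/S = 17/10 = 1.7000 ≈ 1.70.

L/S = 1.70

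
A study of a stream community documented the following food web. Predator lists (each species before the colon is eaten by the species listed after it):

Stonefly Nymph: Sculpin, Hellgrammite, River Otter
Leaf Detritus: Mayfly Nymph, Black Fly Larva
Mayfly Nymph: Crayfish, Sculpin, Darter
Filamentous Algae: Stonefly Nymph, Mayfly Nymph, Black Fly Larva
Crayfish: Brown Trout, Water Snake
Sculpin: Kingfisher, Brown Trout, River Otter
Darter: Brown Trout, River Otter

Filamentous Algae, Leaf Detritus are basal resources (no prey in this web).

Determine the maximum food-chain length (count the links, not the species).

3 links

One longest chain: Filamentous Algae → Stonefly Nymph → Sculpin → Kingfisher.
It has 4 species and 3 links.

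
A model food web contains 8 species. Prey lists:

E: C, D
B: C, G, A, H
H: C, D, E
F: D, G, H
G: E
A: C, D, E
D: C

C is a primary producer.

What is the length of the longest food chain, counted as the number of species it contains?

One longest chain: C → D → E → G → F.
It has 5 species and 4 links.

5 species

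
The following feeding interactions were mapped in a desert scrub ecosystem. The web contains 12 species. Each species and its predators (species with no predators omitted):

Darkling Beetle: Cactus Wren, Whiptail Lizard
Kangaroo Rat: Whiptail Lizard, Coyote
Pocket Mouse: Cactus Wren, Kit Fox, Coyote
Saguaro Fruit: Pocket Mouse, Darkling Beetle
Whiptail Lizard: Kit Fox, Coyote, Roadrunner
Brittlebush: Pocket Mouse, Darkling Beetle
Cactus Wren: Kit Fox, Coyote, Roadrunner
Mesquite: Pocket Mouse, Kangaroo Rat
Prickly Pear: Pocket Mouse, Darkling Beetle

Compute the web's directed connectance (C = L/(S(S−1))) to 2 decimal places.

C = 0.16

The web has S = 12 species and L = 21 feeding links.
C = L / (S(S−1)) = 21 / 132 = 0.1591 ≈ 0.16.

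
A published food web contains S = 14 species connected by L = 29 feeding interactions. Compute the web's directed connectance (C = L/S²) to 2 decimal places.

The web has S = 14 species and L = 29 feeding links.
C = L / S² = 29 / 196 = 0.1480 ≈ 0.15.

C = 0.15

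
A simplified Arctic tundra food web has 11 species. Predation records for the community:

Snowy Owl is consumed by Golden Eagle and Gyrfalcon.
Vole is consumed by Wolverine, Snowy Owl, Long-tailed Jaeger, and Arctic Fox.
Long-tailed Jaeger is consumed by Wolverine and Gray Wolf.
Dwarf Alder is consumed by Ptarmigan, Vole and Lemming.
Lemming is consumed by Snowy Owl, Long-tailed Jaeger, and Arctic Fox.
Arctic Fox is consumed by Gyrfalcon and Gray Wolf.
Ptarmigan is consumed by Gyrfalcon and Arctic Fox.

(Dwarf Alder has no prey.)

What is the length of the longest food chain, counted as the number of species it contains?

One longest chain: Dwarf Alder → Ptarmigan → Arctic Fox → Gyrfalcon.
It has 4 species and 3 links.

4 species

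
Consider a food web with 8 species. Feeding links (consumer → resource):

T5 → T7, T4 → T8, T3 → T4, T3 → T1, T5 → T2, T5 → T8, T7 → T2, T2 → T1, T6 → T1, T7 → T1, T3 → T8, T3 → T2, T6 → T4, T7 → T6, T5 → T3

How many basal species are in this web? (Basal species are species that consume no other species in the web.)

2

Basal species (no prey listed): T8, T1.
Count: 2.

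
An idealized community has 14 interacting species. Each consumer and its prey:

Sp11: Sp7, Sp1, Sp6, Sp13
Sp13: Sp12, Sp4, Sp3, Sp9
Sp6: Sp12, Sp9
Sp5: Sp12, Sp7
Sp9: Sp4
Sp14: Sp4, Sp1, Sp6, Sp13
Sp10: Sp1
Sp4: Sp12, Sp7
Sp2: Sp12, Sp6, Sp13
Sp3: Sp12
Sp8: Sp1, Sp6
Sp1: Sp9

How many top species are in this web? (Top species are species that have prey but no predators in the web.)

6

Top species (has prey, but nothing eats it): Sp5, Sp14, Sp8, Sp2, Sp10, Sp11.
Count: 6.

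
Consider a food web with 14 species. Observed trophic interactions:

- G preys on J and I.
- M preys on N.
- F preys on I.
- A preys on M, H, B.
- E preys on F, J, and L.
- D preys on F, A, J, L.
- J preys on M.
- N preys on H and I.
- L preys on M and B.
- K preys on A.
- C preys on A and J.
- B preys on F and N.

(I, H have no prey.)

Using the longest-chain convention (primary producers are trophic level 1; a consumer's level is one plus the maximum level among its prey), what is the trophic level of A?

I is a producer → level 1.
N eats I (level 1); other prey at levels: H 1 → level 2.
M eats N → level 3.
A eats M (level 3); other prey at levels: H 1, B 3 → level 4.

Trophic level 4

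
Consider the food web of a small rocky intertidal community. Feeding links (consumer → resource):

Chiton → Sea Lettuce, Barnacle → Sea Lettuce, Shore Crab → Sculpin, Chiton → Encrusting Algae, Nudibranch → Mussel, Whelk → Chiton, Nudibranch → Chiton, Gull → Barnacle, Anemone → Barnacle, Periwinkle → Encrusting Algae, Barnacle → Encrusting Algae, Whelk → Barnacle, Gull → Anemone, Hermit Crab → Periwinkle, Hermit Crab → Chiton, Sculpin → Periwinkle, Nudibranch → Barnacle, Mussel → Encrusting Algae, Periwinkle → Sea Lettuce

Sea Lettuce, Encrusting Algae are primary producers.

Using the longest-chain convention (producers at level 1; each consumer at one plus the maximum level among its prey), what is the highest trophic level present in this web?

4

Producers (level 1): Sea Lettuce, Encrusting Algae.
Sea Lettuce → Periwinkle → Sculpin → Shore Crab gives Shore Crab level 4.
No species has a prey at level 4, so no species reaches level 5.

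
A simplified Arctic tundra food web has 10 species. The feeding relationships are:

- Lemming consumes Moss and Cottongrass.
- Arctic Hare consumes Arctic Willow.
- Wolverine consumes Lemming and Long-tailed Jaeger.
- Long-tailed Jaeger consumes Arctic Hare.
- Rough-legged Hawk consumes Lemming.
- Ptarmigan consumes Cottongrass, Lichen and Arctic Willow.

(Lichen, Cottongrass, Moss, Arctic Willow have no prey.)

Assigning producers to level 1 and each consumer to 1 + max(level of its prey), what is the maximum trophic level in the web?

4

Producers (level 1): Lichen, Cottongrass, Moss, Arctic Willow.
Arctic Willow → Arctic Hare → Long-tailed Jaeger → Wolverine gives Wolverine level 4.
No species has a prey at level 4, so no species reaches level 5.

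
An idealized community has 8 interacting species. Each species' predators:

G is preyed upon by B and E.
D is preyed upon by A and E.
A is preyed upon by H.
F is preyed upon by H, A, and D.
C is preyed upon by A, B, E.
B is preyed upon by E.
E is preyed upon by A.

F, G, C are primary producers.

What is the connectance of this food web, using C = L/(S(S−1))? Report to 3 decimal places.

C = 0.232

The web has S = 8 species and L = 13 feeding links.
C = L / (S(S−1)) = 13 / 56 = 0.2321 ≈ 0.232.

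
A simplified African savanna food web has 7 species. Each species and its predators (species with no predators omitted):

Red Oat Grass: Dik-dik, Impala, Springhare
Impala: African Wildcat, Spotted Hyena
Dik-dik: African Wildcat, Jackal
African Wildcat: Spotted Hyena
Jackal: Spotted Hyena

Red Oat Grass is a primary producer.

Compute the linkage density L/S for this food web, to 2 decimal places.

There are L = 9 links among S = 7 species.
L/S = 9/7 = 1.2857 ≈ 1.29.

L/S = 1.29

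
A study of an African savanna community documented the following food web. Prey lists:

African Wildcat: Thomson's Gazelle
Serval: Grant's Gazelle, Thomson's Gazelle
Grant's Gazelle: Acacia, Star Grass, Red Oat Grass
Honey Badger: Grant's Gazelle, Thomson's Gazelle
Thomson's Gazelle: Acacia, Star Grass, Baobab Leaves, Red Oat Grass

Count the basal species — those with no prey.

Basal species (no prey listed): Acacia, Star Grass, Baobab Leaves, Red Oat Grass.
Count: 4.

4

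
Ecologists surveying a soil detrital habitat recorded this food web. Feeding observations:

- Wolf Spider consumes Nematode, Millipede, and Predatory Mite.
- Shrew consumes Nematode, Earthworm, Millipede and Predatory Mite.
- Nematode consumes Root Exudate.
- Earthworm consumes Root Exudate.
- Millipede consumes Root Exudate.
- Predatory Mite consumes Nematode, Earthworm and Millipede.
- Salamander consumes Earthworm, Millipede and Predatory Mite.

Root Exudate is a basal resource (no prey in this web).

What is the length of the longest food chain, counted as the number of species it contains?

One longest chain: Root Exudate → Millipede → Predatory Mite → Salamander.
It has 4 species and 3 links.

4 species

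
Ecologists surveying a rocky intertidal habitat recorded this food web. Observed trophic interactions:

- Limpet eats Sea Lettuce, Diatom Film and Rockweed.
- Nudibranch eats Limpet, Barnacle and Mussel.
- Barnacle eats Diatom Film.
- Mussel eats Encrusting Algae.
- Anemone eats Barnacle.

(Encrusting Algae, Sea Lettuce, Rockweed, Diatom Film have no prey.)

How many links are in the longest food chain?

2 links

One longest chain: Diatom Film → Barnacle → Anemone.
It has 3 species and 2 links.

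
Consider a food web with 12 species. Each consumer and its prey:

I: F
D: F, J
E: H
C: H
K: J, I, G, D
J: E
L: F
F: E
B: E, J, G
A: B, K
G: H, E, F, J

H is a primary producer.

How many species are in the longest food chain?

6 species

One longest chain: H → E → F → G → B → A.
It has 6 species and 5 links.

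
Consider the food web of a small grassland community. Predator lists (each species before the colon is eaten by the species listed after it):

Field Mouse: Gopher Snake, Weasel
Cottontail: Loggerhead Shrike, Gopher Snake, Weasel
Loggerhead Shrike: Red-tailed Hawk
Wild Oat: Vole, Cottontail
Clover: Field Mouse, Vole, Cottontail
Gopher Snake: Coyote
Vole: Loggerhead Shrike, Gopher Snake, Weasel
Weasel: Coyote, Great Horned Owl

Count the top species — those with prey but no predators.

Top species (has prey, but nothing eats it): Red-tailed Hawk, Coyote, Great Horned Owl.
Count: 3.

3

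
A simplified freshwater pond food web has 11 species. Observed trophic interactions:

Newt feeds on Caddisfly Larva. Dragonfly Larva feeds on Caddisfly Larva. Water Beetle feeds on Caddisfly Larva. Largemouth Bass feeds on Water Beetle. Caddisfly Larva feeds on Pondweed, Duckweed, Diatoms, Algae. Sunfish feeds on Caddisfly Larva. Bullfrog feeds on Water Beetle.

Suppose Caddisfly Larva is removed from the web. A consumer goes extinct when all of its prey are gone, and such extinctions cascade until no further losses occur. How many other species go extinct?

Remove Caddisfly Larva.
Round 1: Newt (all prey gone), Dragonfly Larva (all prey gone), Sunfish (all prey gone), Water Beetle (all prey gone) → extinct.
Round 2: Bullfrog (all prey gone), Largemouth Bass (all prey gone) → extinct.
No further losses. Total secondary extinctions: 6.

6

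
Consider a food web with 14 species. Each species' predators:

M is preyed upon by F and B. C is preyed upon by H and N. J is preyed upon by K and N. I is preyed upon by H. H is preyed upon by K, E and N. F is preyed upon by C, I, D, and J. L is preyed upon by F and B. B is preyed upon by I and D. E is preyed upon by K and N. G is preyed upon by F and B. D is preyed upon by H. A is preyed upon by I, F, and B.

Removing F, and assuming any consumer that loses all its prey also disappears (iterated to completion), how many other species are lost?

2

Remove F.
Round 1: J (all prey gone), C (all prey gone) → extinct.
No further losses. Total secondary extinctions: 2.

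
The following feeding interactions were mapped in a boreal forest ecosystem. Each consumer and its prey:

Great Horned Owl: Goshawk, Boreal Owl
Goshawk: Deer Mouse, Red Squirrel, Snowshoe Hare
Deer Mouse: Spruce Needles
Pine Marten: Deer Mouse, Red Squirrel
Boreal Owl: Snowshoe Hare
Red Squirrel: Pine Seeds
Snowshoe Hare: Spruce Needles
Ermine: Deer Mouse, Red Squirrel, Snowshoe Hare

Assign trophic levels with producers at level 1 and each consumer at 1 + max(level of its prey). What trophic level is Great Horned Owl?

Trophic level 4

Spruce Needles is a producer → level 1.
Deer Mouse eats Spruce Needles → level 2.
Goshawk eats Deer Mouse (level 2); other prey at levels: Red Squirrel 2, Snowshoe Hare 2 → level 3.
Great Horned Owl eats Goshawk (level 3); other prey at levels: Boreal Owl 3 → level 4.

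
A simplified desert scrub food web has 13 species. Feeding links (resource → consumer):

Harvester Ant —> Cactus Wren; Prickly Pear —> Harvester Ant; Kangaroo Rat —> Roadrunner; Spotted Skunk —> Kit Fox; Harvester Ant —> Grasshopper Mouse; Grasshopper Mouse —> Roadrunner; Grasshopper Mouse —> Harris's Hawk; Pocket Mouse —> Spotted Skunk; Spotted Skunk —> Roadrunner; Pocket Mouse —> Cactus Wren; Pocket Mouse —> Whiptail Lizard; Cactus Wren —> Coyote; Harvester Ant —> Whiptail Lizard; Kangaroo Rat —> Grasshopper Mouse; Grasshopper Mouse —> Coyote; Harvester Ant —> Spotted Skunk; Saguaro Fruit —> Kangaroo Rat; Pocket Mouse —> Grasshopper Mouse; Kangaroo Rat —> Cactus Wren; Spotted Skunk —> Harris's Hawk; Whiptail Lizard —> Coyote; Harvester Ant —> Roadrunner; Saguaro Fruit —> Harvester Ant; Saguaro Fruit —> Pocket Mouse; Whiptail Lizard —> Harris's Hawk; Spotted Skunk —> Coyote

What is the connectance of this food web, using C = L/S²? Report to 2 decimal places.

The web has S = 13 species and L = 26 feeding links.
C = L / S² = 26 / 169 = 0.1538 ≈ 0.15.

C = 0.15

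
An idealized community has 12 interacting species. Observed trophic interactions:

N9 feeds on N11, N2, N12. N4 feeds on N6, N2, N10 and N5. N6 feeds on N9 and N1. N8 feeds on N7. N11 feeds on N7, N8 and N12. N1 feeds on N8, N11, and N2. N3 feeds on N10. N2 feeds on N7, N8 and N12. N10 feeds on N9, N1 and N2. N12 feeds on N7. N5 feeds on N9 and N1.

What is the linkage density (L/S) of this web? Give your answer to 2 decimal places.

There are L = 26 links among S = 12 species.
L/S = 26/12 = 2.1667 ≈ 2.17.

L/S = 2.17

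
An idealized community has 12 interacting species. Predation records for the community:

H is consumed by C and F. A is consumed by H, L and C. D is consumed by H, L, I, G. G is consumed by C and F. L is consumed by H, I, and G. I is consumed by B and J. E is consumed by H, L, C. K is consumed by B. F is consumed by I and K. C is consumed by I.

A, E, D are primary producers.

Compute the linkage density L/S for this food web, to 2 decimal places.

There are L = 23 links among S = 12 species.
L/S = 23/12 = 1.9167 ≈ 1.92.

L/S = 1.92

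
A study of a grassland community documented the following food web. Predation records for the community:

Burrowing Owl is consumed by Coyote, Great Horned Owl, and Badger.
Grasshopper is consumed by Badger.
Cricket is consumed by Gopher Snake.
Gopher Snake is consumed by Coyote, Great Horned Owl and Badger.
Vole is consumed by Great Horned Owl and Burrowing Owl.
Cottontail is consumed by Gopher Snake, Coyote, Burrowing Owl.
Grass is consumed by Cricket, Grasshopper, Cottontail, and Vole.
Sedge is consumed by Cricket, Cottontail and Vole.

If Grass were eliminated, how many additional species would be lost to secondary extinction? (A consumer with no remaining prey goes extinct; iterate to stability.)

Remove Grass.
Round 1: Grasshopper (all prey gone) → extinct.
No further losses. Total secondary extinctions: 1.

1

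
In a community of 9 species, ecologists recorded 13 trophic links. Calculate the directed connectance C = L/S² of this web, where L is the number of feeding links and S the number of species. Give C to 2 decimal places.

The web has S = 9 species and L = 13 feeding links.
C = L / S² = 13 / 81 = 0.1605 ≈ 0.16.

C = 0.16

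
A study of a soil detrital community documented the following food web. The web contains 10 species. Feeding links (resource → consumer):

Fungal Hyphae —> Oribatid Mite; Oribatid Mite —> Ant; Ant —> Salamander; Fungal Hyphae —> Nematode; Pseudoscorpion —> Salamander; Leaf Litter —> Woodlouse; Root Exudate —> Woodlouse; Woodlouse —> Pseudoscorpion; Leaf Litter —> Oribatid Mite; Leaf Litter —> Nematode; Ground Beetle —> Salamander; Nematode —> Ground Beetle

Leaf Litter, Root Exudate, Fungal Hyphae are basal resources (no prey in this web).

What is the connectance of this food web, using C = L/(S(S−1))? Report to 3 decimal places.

The web has S = 10 species and L = 12 feeding links.
C = L / (S(S−1)) = 12 / 90 = 0.1333 ≈ 0.133.

C = 0.133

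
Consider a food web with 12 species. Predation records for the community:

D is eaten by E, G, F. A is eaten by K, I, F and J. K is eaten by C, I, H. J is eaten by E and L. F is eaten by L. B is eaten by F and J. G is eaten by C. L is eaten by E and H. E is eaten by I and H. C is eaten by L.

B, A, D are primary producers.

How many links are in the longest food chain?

5 links

One longest chain: A → K → C → L → E → H.
It has 6 species and 5 links.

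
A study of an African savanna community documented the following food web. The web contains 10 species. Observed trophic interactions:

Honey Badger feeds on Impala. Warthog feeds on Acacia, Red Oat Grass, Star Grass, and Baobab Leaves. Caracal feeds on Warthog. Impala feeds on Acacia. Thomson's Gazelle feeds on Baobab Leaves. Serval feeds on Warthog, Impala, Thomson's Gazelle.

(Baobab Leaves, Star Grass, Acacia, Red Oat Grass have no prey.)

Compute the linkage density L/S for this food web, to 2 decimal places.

L/S = 1.10

There are L = 11 links among S = 10 species.
L/S = 11/10 = 1.1000 ≈ 1.10.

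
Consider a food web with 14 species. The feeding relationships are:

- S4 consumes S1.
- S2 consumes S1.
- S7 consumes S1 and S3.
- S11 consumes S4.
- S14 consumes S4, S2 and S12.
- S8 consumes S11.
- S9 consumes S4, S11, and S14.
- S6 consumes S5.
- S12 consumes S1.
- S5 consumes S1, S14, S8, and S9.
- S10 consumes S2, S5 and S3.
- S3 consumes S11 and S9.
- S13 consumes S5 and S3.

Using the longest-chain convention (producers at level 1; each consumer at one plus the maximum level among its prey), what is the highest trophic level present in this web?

Producers (level 1): S1.
S1 → S2 → S14 → S9 → S3 → S7 gives S7 level 6.
No species has a prey at level 6, so no species reaches level 7.

6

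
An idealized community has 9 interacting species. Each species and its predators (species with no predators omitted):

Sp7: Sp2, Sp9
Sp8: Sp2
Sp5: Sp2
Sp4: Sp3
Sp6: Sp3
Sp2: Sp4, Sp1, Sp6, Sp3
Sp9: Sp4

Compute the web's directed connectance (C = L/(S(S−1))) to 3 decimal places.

The web has S = 9 species and L = 11 feeding links.
C = L / (S(S−1)) = 11 / 72 = 0.1528 ≈ 0.153.

C = 0.153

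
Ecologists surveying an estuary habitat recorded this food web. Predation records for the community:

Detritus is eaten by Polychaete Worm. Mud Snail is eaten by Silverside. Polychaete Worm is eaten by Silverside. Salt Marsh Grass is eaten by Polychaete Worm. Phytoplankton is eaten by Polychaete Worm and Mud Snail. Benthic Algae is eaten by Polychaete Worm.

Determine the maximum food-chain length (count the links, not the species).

One longest chain: Phytoplankton → Mud Snail → Silverside.
It has 3 species and 2 links.

2 links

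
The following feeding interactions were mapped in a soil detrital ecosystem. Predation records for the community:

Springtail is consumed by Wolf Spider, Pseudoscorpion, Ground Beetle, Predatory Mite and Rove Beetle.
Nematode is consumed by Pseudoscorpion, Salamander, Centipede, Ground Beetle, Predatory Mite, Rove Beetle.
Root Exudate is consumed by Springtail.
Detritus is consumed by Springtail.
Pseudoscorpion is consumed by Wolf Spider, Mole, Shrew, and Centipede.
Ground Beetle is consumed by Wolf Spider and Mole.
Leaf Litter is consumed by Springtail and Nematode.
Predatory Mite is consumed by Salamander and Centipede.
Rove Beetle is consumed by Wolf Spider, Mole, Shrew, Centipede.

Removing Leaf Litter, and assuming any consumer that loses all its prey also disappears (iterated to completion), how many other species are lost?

1

Remove Leaf Litter.
Round 1: Nematode (all prey gone) → extinct.
No further losses. Total secondary extinctions: 1.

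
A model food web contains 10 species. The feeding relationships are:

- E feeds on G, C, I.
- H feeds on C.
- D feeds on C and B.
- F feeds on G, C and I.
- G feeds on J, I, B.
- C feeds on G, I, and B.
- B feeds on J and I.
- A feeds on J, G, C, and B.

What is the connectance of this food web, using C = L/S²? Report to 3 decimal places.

The web has S = 10 species and L = 21 feeding links.
C = L / S² = 21 / 100 = 0.2100 ≈ 0.210.

C = 0.210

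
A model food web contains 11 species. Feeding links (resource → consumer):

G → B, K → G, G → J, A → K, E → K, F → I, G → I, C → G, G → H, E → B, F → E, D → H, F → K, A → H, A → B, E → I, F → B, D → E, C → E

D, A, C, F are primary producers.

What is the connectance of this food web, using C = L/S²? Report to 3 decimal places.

The web has S = 11 species and L = 19 feeding links.
C = L / S² = 19 / 121 = 0.1570 ≈ 0.157.

C = 0.157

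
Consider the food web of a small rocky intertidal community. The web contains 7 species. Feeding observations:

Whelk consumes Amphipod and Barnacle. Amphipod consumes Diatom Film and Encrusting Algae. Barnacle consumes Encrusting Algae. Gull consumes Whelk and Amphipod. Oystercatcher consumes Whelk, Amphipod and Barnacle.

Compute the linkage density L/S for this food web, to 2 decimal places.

There are L = 10 links among S = 7 species.
L/S = 10/7 = 1.4286 ≈ 1.43.

L/S = 1.43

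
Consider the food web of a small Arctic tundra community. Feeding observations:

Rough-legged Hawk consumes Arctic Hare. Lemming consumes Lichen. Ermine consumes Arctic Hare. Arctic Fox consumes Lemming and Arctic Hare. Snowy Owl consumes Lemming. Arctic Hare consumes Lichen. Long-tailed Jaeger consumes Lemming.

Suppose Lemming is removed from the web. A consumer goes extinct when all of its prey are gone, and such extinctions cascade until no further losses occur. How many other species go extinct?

2

Remove Lemming.
Round 1: Snowy Owl (all prey gone), Long-tailed Jaeger (all prey gone) → extinct.
No further losses. Total secondary extinctions: 2.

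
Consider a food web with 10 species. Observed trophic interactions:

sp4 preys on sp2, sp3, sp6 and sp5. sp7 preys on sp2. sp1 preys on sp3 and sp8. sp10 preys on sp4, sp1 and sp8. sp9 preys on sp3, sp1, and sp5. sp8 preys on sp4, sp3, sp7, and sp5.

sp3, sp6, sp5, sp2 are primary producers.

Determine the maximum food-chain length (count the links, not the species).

4 links

One longest chain: sp3 → sp4 → sp8 → sp1 → sp9.
It has 5 species and 4 links.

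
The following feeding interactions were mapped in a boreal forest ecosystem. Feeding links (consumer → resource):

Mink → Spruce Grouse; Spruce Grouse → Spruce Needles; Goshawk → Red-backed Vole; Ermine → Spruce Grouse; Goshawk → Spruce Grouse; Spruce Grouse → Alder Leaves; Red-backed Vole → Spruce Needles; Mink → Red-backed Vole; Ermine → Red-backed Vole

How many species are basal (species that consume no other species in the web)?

Basal species (no prey listed): Alder Leaves, Spruce Needles.
Count: 2.

2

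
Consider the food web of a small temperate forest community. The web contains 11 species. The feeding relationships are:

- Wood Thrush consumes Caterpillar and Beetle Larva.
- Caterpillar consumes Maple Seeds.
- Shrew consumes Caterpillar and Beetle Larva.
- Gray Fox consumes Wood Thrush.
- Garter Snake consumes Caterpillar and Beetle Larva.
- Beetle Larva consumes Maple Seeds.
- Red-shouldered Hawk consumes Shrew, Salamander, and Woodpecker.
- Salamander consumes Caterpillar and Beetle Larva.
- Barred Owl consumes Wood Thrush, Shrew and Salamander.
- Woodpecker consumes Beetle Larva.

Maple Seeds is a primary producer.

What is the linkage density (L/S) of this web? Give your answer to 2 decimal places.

There are L = 18 links among S = 11 species.
L/S = 18/11 = 1.6364 ≈ 1.64.

L/S = 1.64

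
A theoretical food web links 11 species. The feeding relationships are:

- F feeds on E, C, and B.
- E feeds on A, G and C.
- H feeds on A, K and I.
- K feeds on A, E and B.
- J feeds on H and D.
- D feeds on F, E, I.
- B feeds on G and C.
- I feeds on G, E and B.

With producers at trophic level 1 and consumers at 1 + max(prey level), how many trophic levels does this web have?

5

Producers (level 1): C, G, A.
C → B → I → H → J gives J level 5.
No species has a prey at level 5, so no species reaches level 6.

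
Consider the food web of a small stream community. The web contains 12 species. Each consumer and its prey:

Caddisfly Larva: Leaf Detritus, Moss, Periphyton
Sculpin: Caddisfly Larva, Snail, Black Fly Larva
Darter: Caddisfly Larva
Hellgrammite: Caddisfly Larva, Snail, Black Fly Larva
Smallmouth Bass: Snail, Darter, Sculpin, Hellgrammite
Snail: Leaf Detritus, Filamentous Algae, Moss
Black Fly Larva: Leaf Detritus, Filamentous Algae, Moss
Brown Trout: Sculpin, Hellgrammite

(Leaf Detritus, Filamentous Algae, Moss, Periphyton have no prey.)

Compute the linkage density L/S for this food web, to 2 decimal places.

L/S = 1.83

There are L = 22 links among S = 12 species.
L/S = 22/12 = 1.8333 ≈ 1.83.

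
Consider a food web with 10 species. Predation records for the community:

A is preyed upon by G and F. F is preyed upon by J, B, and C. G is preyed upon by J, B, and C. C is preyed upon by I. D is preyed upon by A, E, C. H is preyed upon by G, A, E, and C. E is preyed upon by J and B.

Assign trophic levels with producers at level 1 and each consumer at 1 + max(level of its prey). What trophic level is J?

H is a producer → level 1.
A eats H (level 1); other prey at levels: D 1 → level 2.
G eats A (level 2); other prey at levels: H 1 → level 3.
J eats G (level 3); other prey at levels: E 2, F 3 → level 4.

Trophic level 4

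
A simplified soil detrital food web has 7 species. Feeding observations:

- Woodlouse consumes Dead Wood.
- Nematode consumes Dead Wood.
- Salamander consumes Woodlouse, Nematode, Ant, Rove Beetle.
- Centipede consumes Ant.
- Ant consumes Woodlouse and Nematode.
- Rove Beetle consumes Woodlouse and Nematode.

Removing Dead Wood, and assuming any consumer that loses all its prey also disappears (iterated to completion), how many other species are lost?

Remove Dead Wood.
Round 1: Woodlouse (all prey gone), Nematode (all prey gone) → extinct.
Round 2: Rove Beetle (all prey gone), Ant (all prey gone) → extinct.
Round 3: Salamander (all prey gone), Centipede (all prey gone) → extinct.
No further losses. Total secondary extinctions: 6.

6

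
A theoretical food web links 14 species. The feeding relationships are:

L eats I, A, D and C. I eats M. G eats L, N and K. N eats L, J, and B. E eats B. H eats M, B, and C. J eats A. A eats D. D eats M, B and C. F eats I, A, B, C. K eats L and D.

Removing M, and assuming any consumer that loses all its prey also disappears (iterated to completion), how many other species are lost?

Remove M.
Round 1: I (all prey gone) → extinct.
No further losses. Total secondary extinctions: 1.

1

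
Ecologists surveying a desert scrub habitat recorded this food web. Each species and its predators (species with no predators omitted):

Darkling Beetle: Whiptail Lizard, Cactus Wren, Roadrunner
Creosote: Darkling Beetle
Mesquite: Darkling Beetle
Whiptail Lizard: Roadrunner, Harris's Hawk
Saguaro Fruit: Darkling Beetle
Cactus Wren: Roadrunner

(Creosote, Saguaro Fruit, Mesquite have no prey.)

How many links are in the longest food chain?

3 links

One longest chain: Creosote → Darkling Beetle → Whiptail Lizard → Roadrunner.
It has 4 species and 3 links.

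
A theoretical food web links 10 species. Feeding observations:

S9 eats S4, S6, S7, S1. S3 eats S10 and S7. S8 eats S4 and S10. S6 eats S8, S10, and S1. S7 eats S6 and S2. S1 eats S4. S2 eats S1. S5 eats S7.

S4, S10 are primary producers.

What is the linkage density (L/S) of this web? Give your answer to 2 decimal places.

L/S = 1.60

There are L = 16 links among S = 10 species.
L/S = 16/10 = 1.6000 ≈ 1.60.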